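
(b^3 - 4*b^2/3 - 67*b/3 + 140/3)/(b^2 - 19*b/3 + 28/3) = b + 5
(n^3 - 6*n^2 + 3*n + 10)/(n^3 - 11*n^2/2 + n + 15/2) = 2*(n - 2)/(2*n - 3)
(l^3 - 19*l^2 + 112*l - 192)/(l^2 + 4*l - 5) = (l^3 - 19*l^2 + 112*l - 192)/(l^2 + 4*l - 5)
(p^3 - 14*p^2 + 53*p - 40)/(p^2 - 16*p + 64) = (p^2 - 6*p + 5)/(p - 8)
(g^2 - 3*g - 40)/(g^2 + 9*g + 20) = (g - 8)/(g + 4)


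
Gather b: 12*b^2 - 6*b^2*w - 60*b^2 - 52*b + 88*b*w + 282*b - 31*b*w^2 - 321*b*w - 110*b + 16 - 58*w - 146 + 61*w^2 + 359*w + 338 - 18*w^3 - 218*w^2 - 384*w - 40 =b^2*(-6*w - 48) + b*(-31*w^2 - 233*w + 120) - 18*w^3 - 157*w^2 - 83*w + 168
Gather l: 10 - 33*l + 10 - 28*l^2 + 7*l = -28*l^2 - 26*l + 20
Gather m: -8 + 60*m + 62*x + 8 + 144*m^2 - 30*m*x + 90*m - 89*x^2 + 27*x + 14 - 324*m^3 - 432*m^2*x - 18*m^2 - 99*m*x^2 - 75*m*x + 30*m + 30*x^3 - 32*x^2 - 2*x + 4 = -324*m^3 + m^2*(126 - 432*x) + m*(-99*x^2 - 105*x + 180) + 30*x^3 - 121*x^2 + 87*x + 18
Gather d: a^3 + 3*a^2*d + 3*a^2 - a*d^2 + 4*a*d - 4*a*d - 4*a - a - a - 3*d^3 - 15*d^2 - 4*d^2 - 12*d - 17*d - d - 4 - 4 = a^3 + 3*a^2 - 6*a - 3*d^3 + d^2*(-a - 19) + d*(3*a^2 - 30) - 8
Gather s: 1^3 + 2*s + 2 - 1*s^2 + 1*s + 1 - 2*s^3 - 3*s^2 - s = -2*s^3 - 4*s^2 + 2*s + 4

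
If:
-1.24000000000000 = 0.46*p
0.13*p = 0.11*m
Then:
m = -3.19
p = -2.70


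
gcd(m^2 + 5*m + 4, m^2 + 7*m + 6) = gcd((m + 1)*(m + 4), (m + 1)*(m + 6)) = m + 1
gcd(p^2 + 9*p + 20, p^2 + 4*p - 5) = p + 5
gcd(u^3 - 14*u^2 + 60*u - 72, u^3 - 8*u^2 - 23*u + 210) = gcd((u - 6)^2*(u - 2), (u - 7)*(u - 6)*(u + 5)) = u - 6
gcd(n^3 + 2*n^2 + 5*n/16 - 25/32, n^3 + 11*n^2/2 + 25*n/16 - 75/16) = n + 5/4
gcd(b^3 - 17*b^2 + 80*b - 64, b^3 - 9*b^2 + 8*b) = b^2 - 9*b + 8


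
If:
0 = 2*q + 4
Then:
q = -2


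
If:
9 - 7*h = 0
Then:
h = 9/7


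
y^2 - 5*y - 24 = (y - 8)*(y + 3)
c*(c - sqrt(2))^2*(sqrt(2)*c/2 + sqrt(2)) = sqrt(2)*c^4/2 - 2*c^3 + sqrt(2)*c^3 - 4*c^2 + sqrt(2)*c^2 + 2*sqrt(2)*c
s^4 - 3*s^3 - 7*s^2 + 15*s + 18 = (s - 3)^2*(s + 1)*(s + 2)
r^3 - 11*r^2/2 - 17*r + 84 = (r - 6)*(r - 7/2)*(r + 4)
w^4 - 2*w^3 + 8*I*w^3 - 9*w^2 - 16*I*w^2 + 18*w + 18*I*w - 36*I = (w - 2)*(w - I)*(w + 3*I)*(w + 6*I)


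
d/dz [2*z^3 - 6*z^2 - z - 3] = 6*z^2 - 12*z - 1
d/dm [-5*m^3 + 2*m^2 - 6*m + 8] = -15*m^2 + 4*m - 6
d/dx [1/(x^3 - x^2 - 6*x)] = (-3*x^2 + 2*x + 6)/(x^2*(-x^2 + x + 6)^2)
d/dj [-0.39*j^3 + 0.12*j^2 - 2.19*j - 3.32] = -1.17*j^2 + 0.24*j - 2.19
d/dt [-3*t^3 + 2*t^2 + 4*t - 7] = -9*t^2 + 4*t + 4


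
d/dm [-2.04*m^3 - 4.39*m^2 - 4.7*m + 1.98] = -6.12*m^2 - 8.78*m - 4.7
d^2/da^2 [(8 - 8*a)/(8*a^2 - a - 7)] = -1024/(512*a^3 + 1344*a^2 + 1176*a + 343)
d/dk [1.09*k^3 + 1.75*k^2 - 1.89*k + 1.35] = 3.27*k^2 + 3.5*k - 1.89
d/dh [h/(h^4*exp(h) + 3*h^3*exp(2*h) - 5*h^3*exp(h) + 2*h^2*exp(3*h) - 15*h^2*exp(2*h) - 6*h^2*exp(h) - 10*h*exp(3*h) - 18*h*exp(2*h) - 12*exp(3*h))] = (h^4 + 3*h^3*exp(h) - 5*h^3 + 2*h^2*exp(2*h) - 15*h^2*exp(h) - 6*h^2 + h*(-h^4 - 6*h^3*exp(h) + h^3 - 6*h^2*exp(2*h) + 21*h^2*exp(h) + 21*h^2 + 26*h*exp(2*h) + 66*h*exp(h) + 12*h + 46*exp(2*h) + 18*exp(h)) - 10*h*exp(2*h) - 18*h*exp(h) - 12*exp(2*h))*exp(-h)/(-h^4 - 3*h^3*exp(h) + 5*h^3 - 2*h^2*exp(2*h) + 15*h^2*exp(h) + 6*h^2 + 10*h*exp(2*h) + 18*h*exp(h) + 12*exp(2*h))^2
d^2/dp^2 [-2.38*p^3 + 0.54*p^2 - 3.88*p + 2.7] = 1.08 - 14.28*p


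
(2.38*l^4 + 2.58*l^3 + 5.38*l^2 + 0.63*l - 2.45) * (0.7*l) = 1.666*l^5 + 1.806*l^4 + 3.766*l^3 + 0.441*l^2 - 1.715*l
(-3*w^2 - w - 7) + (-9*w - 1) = -3*w^2 - 10*w - 8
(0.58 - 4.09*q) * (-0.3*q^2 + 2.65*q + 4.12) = 1.227*q^3 - 11.0125*q^2 - 15.3138*q + 2.3896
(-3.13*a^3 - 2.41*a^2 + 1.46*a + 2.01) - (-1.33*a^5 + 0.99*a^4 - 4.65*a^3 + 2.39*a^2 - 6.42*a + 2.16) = 1.33*a^5 - 0.99*a^4 + 1.52*a^3 - 4.8*a^2 + 7.88*a - 0.15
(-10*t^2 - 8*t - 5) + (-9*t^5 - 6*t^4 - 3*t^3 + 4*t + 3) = -9*t^5 - 6*t^4 - 3*t^3 - 10*t^2 - 4*t - 2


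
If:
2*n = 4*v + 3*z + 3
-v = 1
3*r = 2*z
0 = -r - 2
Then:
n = -5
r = -2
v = -1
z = -3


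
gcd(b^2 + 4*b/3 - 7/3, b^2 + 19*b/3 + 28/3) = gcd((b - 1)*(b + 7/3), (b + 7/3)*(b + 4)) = b + 7/3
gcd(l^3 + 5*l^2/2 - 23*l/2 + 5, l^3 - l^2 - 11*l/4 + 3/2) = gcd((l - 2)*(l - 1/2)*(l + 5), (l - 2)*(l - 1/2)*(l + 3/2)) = l^2 - 5*l/2 + 1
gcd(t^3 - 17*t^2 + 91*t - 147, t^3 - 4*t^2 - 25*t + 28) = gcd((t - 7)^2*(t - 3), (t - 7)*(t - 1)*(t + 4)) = t - 7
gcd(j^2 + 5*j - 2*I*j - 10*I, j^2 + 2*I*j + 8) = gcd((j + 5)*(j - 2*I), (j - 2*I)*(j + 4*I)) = j - 2*I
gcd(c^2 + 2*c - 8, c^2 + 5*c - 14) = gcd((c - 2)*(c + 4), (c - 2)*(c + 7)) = c - 2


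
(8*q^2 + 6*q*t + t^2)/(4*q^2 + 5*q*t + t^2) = (2*q + t)/(q + t)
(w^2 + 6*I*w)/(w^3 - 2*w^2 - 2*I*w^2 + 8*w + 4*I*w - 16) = w*(w + 6*I)/(w^3 - 2*w^2*(1 + I) + 4*w*(2 + I) - 16)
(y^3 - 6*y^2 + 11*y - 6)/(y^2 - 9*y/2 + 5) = 2*(y^2 - 4*y + 3)/(2*y - 5)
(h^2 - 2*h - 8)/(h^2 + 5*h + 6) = (h - 4)/(h + 3)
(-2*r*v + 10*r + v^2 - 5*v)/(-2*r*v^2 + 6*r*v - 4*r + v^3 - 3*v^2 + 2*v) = (v - 5)/(v^2 - 3*v + 2)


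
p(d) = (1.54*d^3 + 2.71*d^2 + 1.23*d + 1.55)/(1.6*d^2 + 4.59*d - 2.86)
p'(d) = (-3.2*d - 4.59)*(1.54*d^3 + 2.71*d^2 + 1.23*d + 1.55)/(1.6*d^2 + 4.59*d - 2.86)^2 + (4.62*d^2 + 5.42*d + 1.23)/(1.6*d^2 + 4.59*d - 2.86)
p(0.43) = -4.58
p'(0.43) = -53.72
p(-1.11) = -0.24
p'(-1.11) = -0.19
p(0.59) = 8.73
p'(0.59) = -124.68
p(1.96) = 2.11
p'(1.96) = 0.54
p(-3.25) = 30.41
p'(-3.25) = -238.31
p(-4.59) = -9.81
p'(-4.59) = -2.59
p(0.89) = 2.36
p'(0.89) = -3.14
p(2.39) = 2.38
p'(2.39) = 0.67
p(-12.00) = -13.24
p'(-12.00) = 0.89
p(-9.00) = -10.68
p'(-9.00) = 0.80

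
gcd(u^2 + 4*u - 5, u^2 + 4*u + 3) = 1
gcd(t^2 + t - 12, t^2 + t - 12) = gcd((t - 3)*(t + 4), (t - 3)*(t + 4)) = t^2 + t - 12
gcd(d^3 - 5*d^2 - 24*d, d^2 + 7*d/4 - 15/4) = d + 3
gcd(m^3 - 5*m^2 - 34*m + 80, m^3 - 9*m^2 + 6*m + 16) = m^2 - 10*m + 16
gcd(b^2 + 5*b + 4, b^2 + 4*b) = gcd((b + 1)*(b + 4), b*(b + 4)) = b + 4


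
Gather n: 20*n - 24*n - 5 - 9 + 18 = 4 - 4*n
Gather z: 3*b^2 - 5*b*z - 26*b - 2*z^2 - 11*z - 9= 3*b^2 - 26*b - 2*z^2 + z*(-5*b - 11) - 9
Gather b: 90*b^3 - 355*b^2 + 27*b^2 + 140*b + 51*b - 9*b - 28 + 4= 90*b^3 - 328*b^2 + 182*b - 24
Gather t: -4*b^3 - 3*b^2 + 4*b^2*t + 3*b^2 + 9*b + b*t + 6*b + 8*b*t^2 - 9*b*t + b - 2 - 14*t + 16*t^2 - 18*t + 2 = -4*b^3 + 16*b + t^2*(8*b + 16) + t*(4*b^2 - 8*b - 32)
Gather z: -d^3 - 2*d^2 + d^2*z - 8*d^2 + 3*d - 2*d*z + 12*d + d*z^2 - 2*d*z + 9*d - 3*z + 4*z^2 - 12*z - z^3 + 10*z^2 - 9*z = -d^3 - 10*d^2 + 24*d - z^3 + z^2*(d + 14) + z*(d^2 - 4*d - 24)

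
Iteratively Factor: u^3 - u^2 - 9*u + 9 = (u - 1)*(u^2 - 9) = (u - 3)*(u - 1)*(u + 3)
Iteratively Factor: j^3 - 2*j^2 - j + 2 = (j - 1)*(j^2 - j - 2) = (j - 2)*(j - 1)*(j + 1)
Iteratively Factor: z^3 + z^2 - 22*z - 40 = (z + 4)*(z^2 - 3*z - 10) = (z - 5)*(z + 4)*(z + 2)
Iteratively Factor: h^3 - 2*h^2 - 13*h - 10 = (h - 5)*(h^2 + 3*h + 2) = (h - 5)*(h + 2)*(h + 1)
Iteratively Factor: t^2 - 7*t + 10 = (t - 2)*(t - 5)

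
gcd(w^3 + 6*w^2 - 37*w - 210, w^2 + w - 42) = w^2 + w - 42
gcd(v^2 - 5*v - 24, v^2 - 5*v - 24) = v^2 - 5*v - 24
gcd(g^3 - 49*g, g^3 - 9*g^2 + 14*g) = g^2 - 7*g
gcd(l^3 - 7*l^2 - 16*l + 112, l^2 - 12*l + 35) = l - 7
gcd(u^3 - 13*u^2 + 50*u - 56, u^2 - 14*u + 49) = u - 7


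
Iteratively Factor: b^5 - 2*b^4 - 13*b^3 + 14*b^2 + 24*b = (b + 1)*(b^4 - 3*b^3 - 10*b^2 + 24*b) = (b - 4)*(b + 1)*(b^3 + b^2 - 6*b) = (b - 4)*(b - 2)*(b + 1)*(b^2 + 3*b) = b*(b - 4)*(b - 2)*(b + 1)*(b + 3)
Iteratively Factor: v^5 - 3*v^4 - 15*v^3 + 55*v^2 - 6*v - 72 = (v - 3)*(v^4 - 15*v^2 + 10*v + 24) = (v - 3)^2*(v^3 + 3*v^2 - 6*v - 8) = (v - 3)^2*(v - 2)*(v^2 + 5*v + 4) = (v - 3)^2*(v - 2)*(v + 1)*(v + 4)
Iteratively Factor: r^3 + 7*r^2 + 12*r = (r + 4)*(r^2 + 3*r) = (r + 3)*(r + 4)*(r)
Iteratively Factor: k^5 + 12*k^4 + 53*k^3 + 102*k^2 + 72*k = (k + 3)*(k^4 + 9*k^3 + 26*k^2 + 24*k) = (k + 2)*(k + 3)*(k^3 + 7*k^2 + 12*k) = (k + 2)*(k + 3)*(k + 4)*(k^2 + 3*k) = (k + 2)*(k + 3)^2*(k + 4)*(k)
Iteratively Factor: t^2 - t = (t)*(t - 1)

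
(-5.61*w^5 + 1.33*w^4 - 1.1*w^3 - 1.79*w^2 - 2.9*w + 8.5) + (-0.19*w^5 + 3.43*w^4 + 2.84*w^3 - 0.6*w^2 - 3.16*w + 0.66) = -5.8*w^5 + 4.76*w^4 + 1.74*w^3 - 2.39*w^2 - 6.06*w + 9.16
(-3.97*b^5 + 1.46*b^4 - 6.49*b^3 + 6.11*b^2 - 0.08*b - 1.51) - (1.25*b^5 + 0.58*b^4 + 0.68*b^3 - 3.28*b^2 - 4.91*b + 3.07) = -5.22*b^5 + 0.88*b^4 - 7.17*b^3 + 9.39*b^2 + 4.83*b - 4.58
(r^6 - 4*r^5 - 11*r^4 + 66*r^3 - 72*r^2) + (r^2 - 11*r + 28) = r^6 - 4*r^5 - 11*r^4 + 66*r^3 - 71*r^2 - 11*r + 28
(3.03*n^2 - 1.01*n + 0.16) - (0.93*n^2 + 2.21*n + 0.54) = 2.1*n^2 - 3.22*n - 0.38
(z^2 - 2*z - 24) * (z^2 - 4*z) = z^4 - 6*z^3 - 16*z^2 + 96*z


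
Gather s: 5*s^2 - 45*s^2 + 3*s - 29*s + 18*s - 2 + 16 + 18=-40*s^2 - 8*s + 32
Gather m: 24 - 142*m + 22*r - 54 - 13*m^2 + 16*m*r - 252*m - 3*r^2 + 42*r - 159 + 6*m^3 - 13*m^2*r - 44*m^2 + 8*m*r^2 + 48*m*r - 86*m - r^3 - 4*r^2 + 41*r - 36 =6*m^3 + m^2*(-13*r - 57) + m*(8*r^2 + 64*r - 480) - r^3 - 7*r^2 + 105*r - 225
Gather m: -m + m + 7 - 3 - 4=0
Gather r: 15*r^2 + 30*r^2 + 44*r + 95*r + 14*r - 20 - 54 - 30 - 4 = 45*r^2 + 153*r - 108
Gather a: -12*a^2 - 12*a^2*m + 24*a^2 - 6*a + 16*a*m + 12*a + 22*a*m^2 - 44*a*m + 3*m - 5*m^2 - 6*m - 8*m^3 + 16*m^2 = a^2*(12 - 12*m) + a*(22*m^2 - 28*m + 6) - 8*m^3 + 11*m^2 - 3*m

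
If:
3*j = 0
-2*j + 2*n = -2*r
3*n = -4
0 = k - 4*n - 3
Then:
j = 0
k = -7/3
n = -4/3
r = 4/3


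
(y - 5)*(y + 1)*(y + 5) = y^3 + y^2 - 25*y - 25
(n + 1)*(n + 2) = n^2 + 3*n + 2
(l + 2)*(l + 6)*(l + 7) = l^3 + 15*l^2 + 68*l + 84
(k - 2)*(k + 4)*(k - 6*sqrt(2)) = k^3 - 6*sqrt(2)*k^2 + 2*k^2 - 12*sqrt(2)*k - 8*k + 48*sqrt(2)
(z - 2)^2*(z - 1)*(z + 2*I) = z^4 - 5*z^3 + 2*I*z^3 + 8*z^2 - 10*I*z^2 - 4*z + 16*I*z - 8*I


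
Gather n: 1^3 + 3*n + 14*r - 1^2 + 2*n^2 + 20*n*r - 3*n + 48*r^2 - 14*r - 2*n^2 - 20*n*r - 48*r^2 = 0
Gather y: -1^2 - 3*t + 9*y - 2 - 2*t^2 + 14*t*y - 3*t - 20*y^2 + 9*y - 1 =-2*t^2 - 6*t - 20*y^2 + y*(14*t + 18) - 4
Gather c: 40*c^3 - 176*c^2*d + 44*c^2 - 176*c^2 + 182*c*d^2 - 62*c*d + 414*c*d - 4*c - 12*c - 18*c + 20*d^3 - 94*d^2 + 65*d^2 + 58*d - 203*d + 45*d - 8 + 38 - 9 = 40*c^3 + c^2*(-176*d - 132) + c*(182*d^2 + 352*d - 34) + 20*d^3 - 29*d^2 - 100*d + 21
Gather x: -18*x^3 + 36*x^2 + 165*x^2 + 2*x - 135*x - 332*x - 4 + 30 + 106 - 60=-18*x^3 + 201*x^2 - 465*x + 72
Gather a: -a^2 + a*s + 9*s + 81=-a^2 + a*s + 9*s + 81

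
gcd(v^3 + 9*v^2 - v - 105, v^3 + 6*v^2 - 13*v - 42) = v^2 + 4*v - 21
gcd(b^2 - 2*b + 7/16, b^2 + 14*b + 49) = 1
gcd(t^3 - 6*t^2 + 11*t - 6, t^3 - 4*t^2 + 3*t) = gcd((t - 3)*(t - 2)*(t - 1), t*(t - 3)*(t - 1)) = t^2 - 4*t + 3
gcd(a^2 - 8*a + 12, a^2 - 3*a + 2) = a - 2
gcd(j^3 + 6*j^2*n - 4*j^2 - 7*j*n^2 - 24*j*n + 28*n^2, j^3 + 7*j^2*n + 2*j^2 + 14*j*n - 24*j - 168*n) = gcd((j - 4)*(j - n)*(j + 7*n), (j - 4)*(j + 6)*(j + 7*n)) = j^2 + 7*j*n - 4*j - 28*n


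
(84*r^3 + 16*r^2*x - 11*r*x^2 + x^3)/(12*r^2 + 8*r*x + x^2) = (42*r^2 - 13*r*x + x^2)/(6*r + x)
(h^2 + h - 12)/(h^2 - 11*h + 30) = (h^2 + h - 12)/(h^2 - 11*h + 30)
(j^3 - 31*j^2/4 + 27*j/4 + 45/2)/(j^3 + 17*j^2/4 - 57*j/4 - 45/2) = (j - 6)/(j + 6)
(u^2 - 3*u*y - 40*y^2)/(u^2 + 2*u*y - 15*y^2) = (-u + 8*y)/(-u + 3*y)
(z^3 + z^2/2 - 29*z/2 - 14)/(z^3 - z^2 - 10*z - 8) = (z + 7/2)/(z + 2)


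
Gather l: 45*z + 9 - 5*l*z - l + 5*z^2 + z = l*(-5*z - 1) + 5*z^2 + 46*z + 9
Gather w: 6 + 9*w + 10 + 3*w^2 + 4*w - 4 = 3*w^2 + 13*w + 12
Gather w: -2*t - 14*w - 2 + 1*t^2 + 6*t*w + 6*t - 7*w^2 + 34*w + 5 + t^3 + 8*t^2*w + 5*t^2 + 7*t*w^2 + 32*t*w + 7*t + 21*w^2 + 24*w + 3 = t^3 + 6*t^2 + 11*t + w^2*(7*t + 14) + w*(8*t^2 + 38*t + 44) + 6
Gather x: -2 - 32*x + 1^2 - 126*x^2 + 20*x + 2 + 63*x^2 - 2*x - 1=-63*x^2 - 14*x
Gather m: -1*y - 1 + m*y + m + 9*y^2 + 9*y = m*(y + 1) + 9*y^2 + 8*y - 1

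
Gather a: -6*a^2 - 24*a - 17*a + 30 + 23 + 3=-6*a^2 - 41*a + 56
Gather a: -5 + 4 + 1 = 0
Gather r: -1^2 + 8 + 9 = 16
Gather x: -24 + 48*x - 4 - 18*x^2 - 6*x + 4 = -18*x^2 + 42*x - 24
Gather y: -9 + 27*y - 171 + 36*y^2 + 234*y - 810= 36*y^2 + 261*y - 990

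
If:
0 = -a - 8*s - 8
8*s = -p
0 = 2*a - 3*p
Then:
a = -24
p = -16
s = 2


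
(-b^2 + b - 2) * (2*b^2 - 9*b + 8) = -2*b^4 + 11*b^3 - 21*b^2 + 26*b - 16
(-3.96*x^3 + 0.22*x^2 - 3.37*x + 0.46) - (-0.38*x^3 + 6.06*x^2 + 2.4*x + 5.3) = -3.58*x^3 - 5.84*x^2 - 5.77*x - 4.84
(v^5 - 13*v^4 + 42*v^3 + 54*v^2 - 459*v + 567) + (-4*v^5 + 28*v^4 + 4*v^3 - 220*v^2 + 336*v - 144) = -3*v^5 + 15*v^4 + 46*v^3 - 166*v^2 - 123*v + 423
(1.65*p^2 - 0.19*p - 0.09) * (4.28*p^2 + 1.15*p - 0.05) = 7.062*p^4 + 1.0843*p^3 - 0.6862*p^2 - 0.094*p + 0.0045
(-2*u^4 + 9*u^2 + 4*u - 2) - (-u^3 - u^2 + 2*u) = -2*u^4 + u^3 + 10*u^2 + 2*u - 2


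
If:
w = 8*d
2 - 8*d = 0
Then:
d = 1/4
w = 2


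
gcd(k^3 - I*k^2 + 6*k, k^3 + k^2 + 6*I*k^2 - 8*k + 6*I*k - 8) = k + 2*I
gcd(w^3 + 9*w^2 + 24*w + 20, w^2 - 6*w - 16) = w + 2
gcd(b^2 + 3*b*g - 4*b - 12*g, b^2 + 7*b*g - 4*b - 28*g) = b - 4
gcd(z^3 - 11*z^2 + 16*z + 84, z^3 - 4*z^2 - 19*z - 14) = z^2 - 5*z - 14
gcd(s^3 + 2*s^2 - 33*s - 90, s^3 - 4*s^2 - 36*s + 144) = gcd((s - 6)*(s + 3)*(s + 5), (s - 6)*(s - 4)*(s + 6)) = s - 6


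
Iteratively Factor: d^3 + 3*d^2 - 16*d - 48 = (d - 4)*(d^2 + 7*d + 12) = (d - 4)*(d + 4)*(d + 3)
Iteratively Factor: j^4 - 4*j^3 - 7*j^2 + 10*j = (j + 2)*(j^3 - 6*j^2 + 5*j) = (j - 5)*(j + 2)*(j^2 - j) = (j - 5)*(j - 1)*(j + 2)*(j)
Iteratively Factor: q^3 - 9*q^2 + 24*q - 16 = (q - 1)*(q^2 - 8*q + 16) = (q - 4)*(q - 1)*(q - 4)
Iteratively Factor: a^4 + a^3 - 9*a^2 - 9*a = (a)*(a^3 + a^2 - 9*a - 9) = a*(a - 3)*(a^2 + 4*a + 3) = a*(a - 3)*(a + 1)*(a + 3)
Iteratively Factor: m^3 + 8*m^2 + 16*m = (m + 4)*(m^2 + 4*m) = (m + 4)^2*(m)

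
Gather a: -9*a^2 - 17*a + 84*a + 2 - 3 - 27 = -9*a^2 + 67*a - 28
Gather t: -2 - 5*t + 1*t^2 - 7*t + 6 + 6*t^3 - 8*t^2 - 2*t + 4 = 6*t^3 - 7*t^2 - 14*t + 8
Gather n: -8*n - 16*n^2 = -16*n^2 - 8*n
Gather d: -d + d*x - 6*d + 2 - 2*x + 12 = d*(x - 7) - 2*x + 14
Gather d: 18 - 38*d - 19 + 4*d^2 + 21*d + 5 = 4*d^2 - 17*d + 4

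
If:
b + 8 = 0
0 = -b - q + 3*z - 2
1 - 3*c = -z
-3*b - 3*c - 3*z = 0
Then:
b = -8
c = 9/4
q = 93/4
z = 23/4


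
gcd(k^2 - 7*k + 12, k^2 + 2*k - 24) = k - 4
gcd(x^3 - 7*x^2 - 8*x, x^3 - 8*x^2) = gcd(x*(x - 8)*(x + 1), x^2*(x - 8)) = x^2 - 8*x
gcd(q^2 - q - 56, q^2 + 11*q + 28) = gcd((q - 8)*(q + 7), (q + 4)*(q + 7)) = q + 7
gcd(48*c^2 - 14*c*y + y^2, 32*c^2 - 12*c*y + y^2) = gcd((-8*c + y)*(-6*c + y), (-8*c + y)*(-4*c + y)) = -8*c + y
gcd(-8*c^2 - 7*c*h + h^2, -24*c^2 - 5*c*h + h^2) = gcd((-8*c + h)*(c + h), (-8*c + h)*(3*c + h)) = 8*c - h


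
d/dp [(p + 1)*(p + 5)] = 2*p + 6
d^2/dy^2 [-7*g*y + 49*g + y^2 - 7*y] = 2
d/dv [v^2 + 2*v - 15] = 2*v + 2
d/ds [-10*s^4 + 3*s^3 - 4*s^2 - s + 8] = -40*s^3 + 9*s^2 - 8*s - 1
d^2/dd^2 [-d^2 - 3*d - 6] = -2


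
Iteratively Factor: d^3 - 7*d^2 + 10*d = (d)*(d^2 - 7*d + 10) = d*(d - 2)*(d - 5)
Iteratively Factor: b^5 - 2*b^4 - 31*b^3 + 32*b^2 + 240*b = (b)*(b^4 - 2*b^3 - 31*b^2 + 32*b + 240) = b*(b - 4)*(b^3 + 2*b^2 - 23*b - 60) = b*(b - 4)*(b + 3)*(b^2 - b - 20) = b*(b - 4)*(b + 3)*(b + 4)*(b - 5)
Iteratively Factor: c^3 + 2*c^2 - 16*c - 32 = (c + 4)*(c^2 - 2*c - 8) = (c - 4)*(c + 4)*(c + 2)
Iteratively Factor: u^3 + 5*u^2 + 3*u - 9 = (u + 3)*(u^2 + 2*u - 3) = (u - 1)*(u + 3)*(u + 3)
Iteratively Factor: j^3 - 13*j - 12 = (j + 3)*(j^2 - 3*j - 4) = (j + 1)*(j + 3)*(j - 4)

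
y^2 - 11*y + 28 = (y - 7)*(y - 4)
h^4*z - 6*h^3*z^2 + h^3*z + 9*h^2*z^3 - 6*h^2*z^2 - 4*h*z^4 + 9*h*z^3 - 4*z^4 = (h - 4*z)*(h - z)^2*(h*z + z)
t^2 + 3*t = t*(t + 3)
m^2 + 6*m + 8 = (m + 2)*(m + 4)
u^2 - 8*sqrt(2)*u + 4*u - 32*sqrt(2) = (u + 4)*(u - 8*sqrt(2))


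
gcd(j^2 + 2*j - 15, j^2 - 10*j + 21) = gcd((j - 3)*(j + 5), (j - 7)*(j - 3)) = j - 3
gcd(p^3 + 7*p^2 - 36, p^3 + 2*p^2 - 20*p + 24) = p^2 + 4*p - 12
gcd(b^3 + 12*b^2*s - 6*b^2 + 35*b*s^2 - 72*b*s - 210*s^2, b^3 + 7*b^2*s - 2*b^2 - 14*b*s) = b + 7*s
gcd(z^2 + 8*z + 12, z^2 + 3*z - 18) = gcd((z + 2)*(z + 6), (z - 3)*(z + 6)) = z + 6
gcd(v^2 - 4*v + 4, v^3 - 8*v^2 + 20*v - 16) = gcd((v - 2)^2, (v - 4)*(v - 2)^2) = v^2 - 4*v + 4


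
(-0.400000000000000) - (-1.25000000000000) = 0.850000000000000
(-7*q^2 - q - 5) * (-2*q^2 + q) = 14*q^4 - 5*q^3 + 9*q^2 - 5*q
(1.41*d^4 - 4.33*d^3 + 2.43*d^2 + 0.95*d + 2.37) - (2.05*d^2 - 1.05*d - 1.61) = 1.41*d^4 - 4.33*d^3 + 0.38*d^2 + 2.0*d + 3.98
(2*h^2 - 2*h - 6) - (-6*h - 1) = 2*h^2 + 4*h - 5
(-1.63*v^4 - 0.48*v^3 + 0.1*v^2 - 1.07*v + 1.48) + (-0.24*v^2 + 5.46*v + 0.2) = -1.63*v^4 - 0.48*v^3 - 0.14*v^2 + 4.39*v + 1.68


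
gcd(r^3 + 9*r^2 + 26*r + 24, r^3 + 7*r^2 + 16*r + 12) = r^2 + 5*r + 6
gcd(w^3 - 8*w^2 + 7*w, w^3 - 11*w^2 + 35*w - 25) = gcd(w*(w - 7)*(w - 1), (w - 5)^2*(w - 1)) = w - 1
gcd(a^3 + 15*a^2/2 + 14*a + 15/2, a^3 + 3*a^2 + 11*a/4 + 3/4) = a^2 + 5*a/2 + 3/2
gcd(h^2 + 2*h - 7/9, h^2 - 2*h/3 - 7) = h + 7/3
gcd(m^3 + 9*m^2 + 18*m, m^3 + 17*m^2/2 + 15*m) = m^2 + 6*m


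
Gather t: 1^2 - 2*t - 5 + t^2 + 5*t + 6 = t^2 + 3*t + 2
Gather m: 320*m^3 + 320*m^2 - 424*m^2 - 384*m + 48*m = 320*m^3 - 104*m^2 - 336*m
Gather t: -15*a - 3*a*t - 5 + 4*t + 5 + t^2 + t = -15*a + t^2 + t*(5 - 3*a)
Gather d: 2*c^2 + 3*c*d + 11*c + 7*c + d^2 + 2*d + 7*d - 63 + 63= 2*c^2 + 18*c + d^2 + d*(3*c + 9)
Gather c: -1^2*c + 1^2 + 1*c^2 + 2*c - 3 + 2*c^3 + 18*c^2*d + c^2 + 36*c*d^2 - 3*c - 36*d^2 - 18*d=2*c^3 + c^2*(18*d + 2) + c*(36*d^2 - 2) - 36*d^2 - 18*d - 2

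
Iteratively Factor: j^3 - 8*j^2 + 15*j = (j)*(j^2 - 8*j + 15) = j*(j - 3)*(j - 5)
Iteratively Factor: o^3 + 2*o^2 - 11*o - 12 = (o + 1)*(o^2 + o - 12) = (o - 3)*(o + 1)*(o + 4)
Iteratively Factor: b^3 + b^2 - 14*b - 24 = (b - 4)*(b^2 + 5*b + 6) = (b - 4)*(b + 3)*(b + 2)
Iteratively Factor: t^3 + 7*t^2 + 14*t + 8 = (t + 1)*(t^2 + 6*t + 8) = (t + 1)*(t + 2)*(t + 4)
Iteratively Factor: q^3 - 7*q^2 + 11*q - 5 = (q - 1)*(q^2 - 6*q + 5) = (q - 5)*(q - 1)*(q - 1)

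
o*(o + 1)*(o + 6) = o^3 + 7*o^2 + 6*o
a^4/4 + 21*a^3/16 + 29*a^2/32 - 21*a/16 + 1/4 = (a/4 + 1)*(a - 1/2)*(a - 1/4)*(a + 2)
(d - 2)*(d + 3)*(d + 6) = d^3 + 7*d^2 - 36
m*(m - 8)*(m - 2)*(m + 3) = m^4 - 7*m^3 - 14*m^2 + 48*m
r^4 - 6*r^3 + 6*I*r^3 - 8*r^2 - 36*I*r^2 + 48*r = r*(r - 6)*(r + 2*I)*(r + 4*I)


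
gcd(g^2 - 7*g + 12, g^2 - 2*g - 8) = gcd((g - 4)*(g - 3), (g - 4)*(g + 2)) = g - 4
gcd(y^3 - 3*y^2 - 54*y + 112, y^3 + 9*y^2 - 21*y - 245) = y + 7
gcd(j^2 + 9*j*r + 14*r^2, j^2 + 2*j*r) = j + 2*r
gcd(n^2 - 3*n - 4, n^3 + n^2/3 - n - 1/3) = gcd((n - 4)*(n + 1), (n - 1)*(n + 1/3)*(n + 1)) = n + 1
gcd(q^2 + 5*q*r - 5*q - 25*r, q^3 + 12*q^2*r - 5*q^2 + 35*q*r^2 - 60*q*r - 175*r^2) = q^2 + 5*q*r - 5*q - 25*r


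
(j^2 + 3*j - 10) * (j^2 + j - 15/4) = j^4 + 4*j^3 - 43*j^2/4 - 85*j/4 + 75/2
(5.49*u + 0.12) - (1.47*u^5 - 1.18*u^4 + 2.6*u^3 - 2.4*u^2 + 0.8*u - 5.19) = -1.47*u^5 + 1.18*u^4 - 2.6*u^3 + 2.4*u^2 + 4.69*u + 5.31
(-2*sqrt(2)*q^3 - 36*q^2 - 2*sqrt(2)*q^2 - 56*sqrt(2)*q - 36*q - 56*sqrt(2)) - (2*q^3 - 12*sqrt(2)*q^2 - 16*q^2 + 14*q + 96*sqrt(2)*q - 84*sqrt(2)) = -2*sqrt(2)*q^3 - 2*q^3 - 20*q^2 + 10*sqrt(2)*q^2 - 152*sqrt(2)*q - 50*q + 28*sqrt(2)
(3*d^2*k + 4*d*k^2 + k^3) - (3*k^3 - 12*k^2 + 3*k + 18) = 3*d^2*k + 4*d*k^2 - 2*k^3 + 12*k^2 - 3*k - 18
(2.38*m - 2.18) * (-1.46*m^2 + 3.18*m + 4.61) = -3.4748*m^3 + 10.7512*m^2 + 4.0394*m - 10.0498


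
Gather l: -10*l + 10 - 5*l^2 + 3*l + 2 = -5*l^2 - 7*l + 12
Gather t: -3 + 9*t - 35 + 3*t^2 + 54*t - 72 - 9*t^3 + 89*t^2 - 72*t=-9*t^3 + 92*t^2 - 9*t - 110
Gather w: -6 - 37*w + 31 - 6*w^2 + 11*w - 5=-6*w^2 - 26*w + 20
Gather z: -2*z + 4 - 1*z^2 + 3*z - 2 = -z^2 + z + 2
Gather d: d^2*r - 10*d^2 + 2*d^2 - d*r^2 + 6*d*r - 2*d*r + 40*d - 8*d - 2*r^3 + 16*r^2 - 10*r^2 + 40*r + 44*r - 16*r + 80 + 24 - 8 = d^2*(r - 8) + d*(-r^2 + 4*r + 32) - 2*r^3 + 6*r^2 + 68*r + 96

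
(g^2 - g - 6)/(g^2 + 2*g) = (g - 3)/g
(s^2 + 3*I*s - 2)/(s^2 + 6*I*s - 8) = (s + I)/(s + 4*I)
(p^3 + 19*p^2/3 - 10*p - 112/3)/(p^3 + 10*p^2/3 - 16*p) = (p^2 + 9*p + 14)/(p*(p + 6))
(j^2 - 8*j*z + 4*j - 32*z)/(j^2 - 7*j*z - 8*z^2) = (j + 4)/(j + z)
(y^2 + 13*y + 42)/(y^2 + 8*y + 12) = (y + 7)/(y + 2)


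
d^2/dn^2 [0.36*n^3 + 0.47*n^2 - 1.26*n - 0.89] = 2.16*n + 0.94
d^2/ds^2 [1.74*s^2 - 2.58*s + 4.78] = 3.48000000000000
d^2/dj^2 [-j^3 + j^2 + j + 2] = 2 - 6*j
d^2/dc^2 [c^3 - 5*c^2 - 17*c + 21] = 6*c - 10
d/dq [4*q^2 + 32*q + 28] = 8*q + 32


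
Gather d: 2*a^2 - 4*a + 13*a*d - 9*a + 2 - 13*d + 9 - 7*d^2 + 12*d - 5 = 2*a^2 - 13*a - 7*d^2 + d*(13*a - 1) + 6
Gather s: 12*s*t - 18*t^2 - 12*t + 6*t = 12*s*t - 18*t^2 - 6*t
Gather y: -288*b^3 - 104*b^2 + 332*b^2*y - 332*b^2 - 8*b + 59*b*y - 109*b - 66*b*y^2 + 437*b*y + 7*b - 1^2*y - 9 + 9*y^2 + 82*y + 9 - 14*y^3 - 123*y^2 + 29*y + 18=-288*b^3 - 436*b^2 - 110*b - 14*y^3 + y^2*(-66*b - 114) + y*(332*b^2 + 496*b + 110) + 18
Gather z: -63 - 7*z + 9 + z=-6*z - 54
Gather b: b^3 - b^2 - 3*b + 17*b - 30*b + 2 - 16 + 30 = b^3 - b^2 - 16*b + 16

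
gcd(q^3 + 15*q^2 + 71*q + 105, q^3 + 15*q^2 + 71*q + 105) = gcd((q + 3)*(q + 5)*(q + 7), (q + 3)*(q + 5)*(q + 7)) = q^3 + 15*q^2 + 71*q + 105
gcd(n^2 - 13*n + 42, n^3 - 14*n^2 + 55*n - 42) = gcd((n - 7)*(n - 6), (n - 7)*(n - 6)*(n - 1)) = n^2 - 13*n + 42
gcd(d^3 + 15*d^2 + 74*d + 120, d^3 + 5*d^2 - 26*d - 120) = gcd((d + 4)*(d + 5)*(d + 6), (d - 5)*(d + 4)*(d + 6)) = d^2 + 10*d + 24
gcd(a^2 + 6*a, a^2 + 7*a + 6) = a + 6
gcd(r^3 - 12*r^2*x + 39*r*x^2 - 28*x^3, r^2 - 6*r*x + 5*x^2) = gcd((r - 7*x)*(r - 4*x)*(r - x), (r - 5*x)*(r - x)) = -r + x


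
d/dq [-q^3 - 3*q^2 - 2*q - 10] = -3*q^2 - 6*q - 2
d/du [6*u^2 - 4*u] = 12*u - 4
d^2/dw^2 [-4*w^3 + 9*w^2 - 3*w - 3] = 18 - 24*w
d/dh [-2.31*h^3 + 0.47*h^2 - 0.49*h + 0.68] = -6.93*h^2 + 0.94*h - 0.49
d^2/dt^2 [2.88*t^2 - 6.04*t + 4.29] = 5.76000000000000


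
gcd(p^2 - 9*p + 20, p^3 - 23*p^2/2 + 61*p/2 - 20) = 1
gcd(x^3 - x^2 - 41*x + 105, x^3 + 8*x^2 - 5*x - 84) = x^2 + 4*x - 21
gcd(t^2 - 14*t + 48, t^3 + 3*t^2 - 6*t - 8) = 1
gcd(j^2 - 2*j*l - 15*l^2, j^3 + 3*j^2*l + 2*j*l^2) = 1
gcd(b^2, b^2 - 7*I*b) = b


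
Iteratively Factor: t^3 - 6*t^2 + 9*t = (t - 3)*(t^2 - 3*t) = (t - 3)^2*(t)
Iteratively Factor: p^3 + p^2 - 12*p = (p + 4)*(p^2 - 3*p) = (p - 3)*(p + 4)*(p)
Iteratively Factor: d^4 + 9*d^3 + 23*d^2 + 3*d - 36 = (d + 3)*(d^3 + 6*d^2 + 5*d - 12) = (d - 1)*(d + 3)*(d^2 + 7*d + 12) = (d - 1)*(d + 3)^2*(d + 4)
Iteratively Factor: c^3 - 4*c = (c + 2)*(c^2 - 2*c) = (c - 2)*(c + 2)*(c)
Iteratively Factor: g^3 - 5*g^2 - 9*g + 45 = (g - 5)*(g^2 - 9) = (g - 5)*(g + 3)*(g - 3)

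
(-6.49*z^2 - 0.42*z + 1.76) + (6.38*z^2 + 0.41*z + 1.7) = -0.11*z^2 - 0.01*z + 3.46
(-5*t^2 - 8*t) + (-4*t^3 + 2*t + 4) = -4*t^3 - 5*t^2 - 6*t + 4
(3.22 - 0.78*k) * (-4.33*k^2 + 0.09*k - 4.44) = 3.3774*k^3 - 14.0128*k^2 + 3.753*k - 14.2968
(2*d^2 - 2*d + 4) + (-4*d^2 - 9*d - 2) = -2*d^2 - 11*d + 2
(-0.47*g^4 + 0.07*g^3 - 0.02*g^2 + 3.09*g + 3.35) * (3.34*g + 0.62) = -1.5698*g^5 - 0.0576*g^4 - 0.0234*g^3 + 10.3082*g^2 + 13.1048*g + 2.077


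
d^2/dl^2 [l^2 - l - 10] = 2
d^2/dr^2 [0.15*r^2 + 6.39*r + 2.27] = 0.300000000000000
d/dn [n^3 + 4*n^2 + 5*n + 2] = 3*n^2 + 8*n + 5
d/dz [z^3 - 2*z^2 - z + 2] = 3*z^2 - 4*z - 1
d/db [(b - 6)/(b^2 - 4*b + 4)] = (10 - b)/(b^3 - 6*b^2 + 12*b - 8)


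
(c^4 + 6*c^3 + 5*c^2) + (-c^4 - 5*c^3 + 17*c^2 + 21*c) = c^3 + 22*c^2 + 21*c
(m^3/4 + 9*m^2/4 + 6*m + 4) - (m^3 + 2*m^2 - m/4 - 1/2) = -3*m^3/4 + m^2/4 + 25*m/4 + 9/2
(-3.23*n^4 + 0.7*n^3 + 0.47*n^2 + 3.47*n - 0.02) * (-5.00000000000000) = 16.15*n^4 - 3.5*n^3 - 2.35*n^2 - 17.35*n + 0.1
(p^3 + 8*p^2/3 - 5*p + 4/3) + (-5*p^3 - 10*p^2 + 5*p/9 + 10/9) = -4*p^3 - 22*p^2/3 - 40*p/9 + 22/9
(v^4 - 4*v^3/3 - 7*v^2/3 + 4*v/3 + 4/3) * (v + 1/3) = v^5 - v^4 - 25*v^3/9 + 5*v^2/9 + 16*v/9 + 4/9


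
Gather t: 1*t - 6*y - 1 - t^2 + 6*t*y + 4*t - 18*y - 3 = -t^2 + t*(6*y + 5) - 24*y - 4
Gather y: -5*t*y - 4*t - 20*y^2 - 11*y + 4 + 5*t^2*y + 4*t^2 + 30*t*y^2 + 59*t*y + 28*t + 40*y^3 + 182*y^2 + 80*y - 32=4*t^2 + 24*t + 40*y^3 + y^2*(30*t + 162) + y*(5*t^2 + 54*t + 69) - 28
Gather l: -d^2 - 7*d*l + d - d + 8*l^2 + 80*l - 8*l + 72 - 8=-d^2 + 8*l^2 + l*(72 - 7*d) + 64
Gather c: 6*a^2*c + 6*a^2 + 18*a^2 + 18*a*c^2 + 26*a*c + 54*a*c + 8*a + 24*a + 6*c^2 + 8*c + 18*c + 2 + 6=24*a^2 + 32*a + c^2*(18*a + 6) + c*(6*a^2 + 80*a + 26) + 8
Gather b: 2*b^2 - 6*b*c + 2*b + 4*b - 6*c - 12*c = 2*b^2 + b*(6 - 6*c) - 18*c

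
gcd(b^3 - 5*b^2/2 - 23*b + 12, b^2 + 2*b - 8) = b + 4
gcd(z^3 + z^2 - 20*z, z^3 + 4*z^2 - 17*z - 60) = z^2 + z - 20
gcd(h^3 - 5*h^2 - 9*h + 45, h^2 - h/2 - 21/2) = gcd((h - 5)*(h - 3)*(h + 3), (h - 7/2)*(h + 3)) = h + 3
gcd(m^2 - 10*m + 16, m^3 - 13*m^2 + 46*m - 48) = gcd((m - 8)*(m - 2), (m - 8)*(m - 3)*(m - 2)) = m^2 - 10*m + 16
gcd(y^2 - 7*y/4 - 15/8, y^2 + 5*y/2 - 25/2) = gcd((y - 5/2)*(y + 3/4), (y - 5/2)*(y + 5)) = y - 5/2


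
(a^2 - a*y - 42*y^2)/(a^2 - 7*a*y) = (a + 6*y)/a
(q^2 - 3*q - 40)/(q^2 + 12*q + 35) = (q - 8)/(q + 7)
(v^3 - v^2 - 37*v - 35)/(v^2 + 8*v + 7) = (v^2 - 2*v - 35)/(v + 7)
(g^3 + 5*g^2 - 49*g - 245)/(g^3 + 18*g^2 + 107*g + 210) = (g - 7)/(g + 6)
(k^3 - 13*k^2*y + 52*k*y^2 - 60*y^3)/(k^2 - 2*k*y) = k - 11*y + 30*y^2/k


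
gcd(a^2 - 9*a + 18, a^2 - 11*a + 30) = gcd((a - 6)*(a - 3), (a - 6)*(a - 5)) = a - 6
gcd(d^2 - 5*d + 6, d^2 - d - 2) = d - 2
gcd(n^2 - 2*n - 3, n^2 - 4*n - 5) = n + 1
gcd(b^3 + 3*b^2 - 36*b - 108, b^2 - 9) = b + 3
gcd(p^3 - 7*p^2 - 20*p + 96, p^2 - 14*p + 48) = p - 8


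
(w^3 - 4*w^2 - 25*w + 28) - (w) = w^3 - 4*w^2 - 26*w + 28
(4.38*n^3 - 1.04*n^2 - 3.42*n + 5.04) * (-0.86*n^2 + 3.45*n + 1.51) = -3.7668*n^5 + 16.0054*n^4 + 5.967*n^3 - 17.7038*n^2 + 12.2238*n + 7.6104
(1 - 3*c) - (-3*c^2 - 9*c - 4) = 3*c^2 + 6*c + 5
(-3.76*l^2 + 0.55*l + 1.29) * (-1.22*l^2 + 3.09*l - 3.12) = 4.5872*l^4 - 12.2894*l^3 + 11.8569*l^2 + 2.2701*l - 4.0248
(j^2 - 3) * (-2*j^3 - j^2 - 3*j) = -2*j^5 - j^4 + 3*j^3 + 3*j^2 + 9*j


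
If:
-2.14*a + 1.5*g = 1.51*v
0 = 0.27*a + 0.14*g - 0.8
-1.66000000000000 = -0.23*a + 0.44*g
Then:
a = 3.87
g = -1.75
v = -7.22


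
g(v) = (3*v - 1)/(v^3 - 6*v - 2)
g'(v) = (6 - 3*v^2)*(3*v - 1)/(v^3 - 6*v - 2)^2 + 3/(v^3 - 6*v - 2)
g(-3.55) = 0.46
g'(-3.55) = 0.45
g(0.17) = 0.16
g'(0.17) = -1.31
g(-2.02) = -3.76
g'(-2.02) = 14.10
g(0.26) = 0.06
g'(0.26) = -0.95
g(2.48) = -3.96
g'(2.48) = -32.14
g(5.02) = 0.15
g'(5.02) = -0.08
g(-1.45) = -1.47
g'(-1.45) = 0.95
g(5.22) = 0.13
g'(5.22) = -0.07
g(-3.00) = 0.91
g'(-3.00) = 1.46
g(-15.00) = 0.01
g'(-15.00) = 0.00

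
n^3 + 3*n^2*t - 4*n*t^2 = n*(n - t)*(n + 4*t)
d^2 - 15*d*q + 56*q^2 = (d - 8*q)*(d - 7*q)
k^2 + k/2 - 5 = (k - 2)*(k + 5/2)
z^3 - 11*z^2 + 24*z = z*(z - 8)*(z - 3)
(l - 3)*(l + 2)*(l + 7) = l^3 + 6*l^2 - 13*l - 42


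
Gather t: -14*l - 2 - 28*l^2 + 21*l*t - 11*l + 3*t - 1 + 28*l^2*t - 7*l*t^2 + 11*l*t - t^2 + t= -28*l^2 - 25*l + t^2*(-7*l - 1) + t*(28*l^2 + 32*l + 4) - 3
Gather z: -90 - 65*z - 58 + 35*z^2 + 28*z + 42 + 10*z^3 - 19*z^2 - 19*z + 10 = 10*z^3 + 16*z^2 - 56*z - 96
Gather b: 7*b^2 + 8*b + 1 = 7*b^2 + 8*b + 1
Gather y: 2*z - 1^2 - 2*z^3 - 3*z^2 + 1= -2*z^3 - 3*z^2 + 2*z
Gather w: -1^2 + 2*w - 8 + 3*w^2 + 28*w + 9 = 3*w^2 + 30*w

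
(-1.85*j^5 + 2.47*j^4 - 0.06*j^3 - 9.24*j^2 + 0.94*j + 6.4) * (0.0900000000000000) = -0.1665*j^5 + 0.2223*j^4 - 0.0054*j^3 - 0.8316*j^2 + 0.0846*j + 0.576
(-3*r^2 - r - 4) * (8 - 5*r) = 15*r^3 - 19*r^2 + 12*r - 32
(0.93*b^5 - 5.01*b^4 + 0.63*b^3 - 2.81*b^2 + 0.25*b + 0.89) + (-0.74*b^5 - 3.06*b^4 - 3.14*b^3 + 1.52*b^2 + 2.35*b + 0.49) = 0.19*b^5 - 8.07*b^4 - 2.51*b^3 - 1.29*b^2 + 2.6*b + 1.38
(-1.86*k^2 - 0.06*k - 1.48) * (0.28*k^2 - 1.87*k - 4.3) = -0.5208*k^4 + 3.4614*k^3 + 7.6958*k^2 + 3.0256*k + 6.364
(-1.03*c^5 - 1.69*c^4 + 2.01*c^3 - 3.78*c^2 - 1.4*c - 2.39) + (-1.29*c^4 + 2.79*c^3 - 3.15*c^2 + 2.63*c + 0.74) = -1.03*c^5 - 2.98*c^4 + 4.8*c^3 - 6.93*c^2 + 1.23*c - 1.65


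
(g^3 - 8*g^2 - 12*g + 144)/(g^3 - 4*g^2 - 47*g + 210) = (g^2 - 2*g - 24)/(g^2 + 2*g - 35)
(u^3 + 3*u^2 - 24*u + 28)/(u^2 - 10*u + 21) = (u^3 + 3*u^2 - 24*u + 28)/(u^2 - 10*u + 21)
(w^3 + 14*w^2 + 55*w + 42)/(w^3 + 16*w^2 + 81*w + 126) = (w + 1)/(w + 3)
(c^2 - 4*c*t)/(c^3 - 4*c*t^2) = (c - 4*t)/(c^2 - 4*t^2)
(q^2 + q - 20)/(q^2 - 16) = (q + 5)/(q + 4)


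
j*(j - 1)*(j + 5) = j^3 + 4*j^2 - 5*j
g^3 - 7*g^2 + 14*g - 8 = (g - 4)*(g - 2)*(g - 1)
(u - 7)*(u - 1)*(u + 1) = u^3 - 7*u^2 - u + 7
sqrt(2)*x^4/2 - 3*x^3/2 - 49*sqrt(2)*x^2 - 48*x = x*(x - 8*sqrt(2))*(x + 6*sqrt(2))*(sqrt(2)*x/2 + 1/2)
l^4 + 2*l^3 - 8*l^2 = l^2*(l - 2)*(l + 4)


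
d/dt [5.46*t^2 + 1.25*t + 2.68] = 10.92*t + 1.25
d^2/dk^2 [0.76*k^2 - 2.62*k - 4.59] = 1.52000000000000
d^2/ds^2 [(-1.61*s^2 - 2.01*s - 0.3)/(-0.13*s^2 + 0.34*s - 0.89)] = (5.55111512312578e-17*s^4 + 0.210262*s^3 - 1.087242*s^2 - 1.474902*s + 3.766954)/(0.002197*s^6 - 0.017238*s^5 + 0.090207*s^4 - 0.275332*s^3 + 0.617571*s^2 - 0.807942*s + 0.704969)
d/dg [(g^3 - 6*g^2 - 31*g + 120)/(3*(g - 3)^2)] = (g^2 - 6*g + 49)/(3*(g^2 - 6*g + 9))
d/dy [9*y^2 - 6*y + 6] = 18*y - 6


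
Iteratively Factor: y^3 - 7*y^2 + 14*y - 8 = (y - 1)*(y^2 - 6*y + 8) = (y - 2)*(y - 1)*(y - 4)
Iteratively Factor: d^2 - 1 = (d + 1)*(d - 1)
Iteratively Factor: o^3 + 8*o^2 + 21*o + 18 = (o + 3)*(o^2 + 5*o + 6) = (o + 3)^2*(o + 2)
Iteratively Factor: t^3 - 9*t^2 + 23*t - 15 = (t - 5)*(t^2 - 4*t + 3) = (t - 5)*(t - 1)*(t - 3)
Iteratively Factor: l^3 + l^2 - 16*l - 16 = (l - 4)*(l^2 + 5*l + 4) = (l - 4)*(l + 1)*(l + 4)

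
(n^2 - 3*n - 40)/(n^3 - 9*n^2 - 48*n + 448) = (n + 5)/(n^2 - n - 56)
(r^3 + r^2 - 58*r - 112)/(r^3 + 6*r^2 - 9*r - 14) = (r^2 - 6*r - 16)/(r^2 - r - 2)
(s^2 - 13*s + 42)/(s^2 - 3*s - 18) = (s - 7)/(s + 3)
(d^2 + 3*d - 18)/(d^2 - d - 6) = (d + 6)/(d + 2)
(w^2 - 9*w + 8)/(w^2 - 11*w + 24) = (w - 1)/(w - 3)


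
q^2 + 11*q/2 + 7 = (q + 2)*(q + 7/2)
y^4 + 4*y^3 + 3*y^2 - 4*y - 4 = (y - 1)*(y + 1)*(y + 2)^2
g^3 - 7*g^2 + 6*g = g*(g - 6)*(g - 1)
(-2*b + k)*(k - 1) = -2*b*k + 2*b + k^2 - k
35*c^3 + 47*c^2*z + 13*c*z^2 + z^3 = (c + z)*(5*c + z)*(7*c + z)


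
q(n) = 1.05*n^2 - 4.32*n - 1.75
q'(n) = 2.1*n - 4.32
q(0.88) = -4.74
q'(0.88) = -2.47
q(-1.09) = 4.21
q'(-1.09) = -6.61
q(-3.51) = 26.35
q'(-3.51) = -11.69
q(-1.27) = 5.43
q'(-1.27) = -6.99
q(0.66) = -4.14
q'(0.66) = -2.93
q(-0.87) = 2.80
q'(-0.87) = -6.15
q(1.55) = -5.92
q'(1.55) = -1.06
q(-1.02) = 3.75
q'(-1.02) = -6.46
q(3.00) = -5.26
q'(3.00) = 1.98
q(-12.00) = 201.29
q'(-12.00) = -29.52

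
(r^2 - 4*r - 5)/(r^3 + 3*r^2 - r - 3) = (r - 5)/(r^2 + 2*r - 3)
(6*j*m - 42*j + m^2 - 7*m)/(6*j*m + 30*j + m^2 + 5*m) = (m - 7)/(m + 5)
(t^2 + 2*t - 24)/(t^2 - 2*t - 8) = (t + 6)/(t + 2)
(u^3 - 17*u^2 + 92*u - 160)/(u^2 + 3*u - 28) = (u^2 - 13*u + 40)/(u + 7)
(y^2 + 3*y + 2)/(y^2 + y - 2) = (y + 1)/(y - 1)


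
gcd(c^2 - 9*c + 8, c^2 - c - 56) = c - 8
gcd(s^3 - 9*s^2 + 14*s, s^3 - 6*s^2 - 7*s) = s^2 - 7*s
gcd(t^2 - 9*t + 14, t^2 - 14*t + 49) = t - 7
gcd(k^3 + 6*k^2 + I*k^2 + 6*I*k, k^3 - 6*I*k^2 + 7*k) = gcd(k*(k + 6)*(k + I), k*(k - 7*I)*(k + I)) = k^2 + I*k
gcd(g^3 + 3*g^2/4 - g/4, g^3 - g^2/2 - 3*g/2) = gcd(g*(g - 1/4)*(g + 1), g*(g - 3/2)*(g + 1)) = g^2 + g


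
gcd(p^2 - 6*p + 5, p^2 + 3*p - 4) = p - 1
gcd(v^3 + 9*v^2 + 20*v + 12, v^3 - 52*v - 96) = v^2 + 8*v + 12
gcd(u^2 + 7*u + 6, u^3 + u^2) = u + 1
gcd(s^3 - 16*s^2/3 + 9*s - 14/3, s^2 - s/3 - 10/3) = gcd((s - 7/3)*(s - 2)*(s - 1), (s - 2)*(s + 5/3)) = s - 2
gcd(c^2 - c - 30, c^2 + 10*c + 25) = c + 5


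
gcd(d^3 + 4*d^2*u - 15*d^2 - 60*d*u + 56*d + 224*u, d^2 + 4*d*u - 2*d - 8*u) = d + 4*u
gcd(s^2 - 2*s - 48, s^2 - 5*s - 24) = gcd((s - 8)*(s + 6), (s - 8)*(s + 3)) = s - 8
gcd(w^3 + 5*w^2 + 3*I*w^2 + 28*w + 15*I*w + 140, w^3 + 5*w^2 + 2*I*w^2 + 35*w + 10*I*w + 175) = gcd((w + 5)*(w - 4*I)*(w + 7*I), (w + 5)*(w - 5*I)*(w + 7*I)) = w^2 + w*(5 + 7*I) + 35*I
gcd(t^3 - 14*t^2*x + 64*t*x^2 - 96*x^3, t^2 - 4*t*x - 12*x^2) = -t + 6*x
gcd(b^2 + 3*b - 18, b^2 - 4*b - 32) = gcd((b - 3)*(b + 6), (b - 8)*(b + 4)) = 1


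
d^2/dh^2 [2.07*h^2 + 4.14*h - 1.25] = 4.14000000000000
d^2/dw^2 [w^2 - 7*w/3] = 2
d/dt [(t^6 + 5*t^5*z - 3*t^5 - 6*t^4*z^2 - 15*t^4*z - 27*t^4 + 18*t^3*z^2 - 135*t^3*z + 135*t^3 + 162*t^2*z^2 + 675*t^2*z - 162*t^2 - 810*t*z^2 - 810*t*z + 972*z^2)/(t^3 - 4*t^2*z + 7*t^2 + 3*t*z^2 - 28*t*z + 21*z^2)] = (3*t^6 + 22*t^5 - 54*t^4*z^2 + 30*t^4*z - 90*t^4 - 396*t^3*z^2 + 162*t^3*z - 378*t^3 + 1620*t^2*z^2 - 648*t^2*z + 1107*t^2 + 6804*t*z^2 - 3726*t*z - 19926*z^2 + 10206*z)/(t^4 - 6*t^3*z + 14*t^3 + 9*t^2*z^2 - 84*t^2*z + 49*t^2 + 126*t*z^2 - 294*t*z + 441*z^2)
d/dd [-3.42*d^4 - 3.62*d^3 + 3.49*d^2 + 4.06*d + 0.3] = -13.68*d^3 - 10.86*d^2 + 6.98*d + 4.06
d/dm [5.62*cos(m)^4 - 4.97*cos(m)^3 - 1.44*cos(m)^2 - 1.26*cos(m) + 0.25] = (-22.48*cos(m)^3 + 14.91*cos(m)^2 + 2.88*cos(m) + 1.26)*sin(m)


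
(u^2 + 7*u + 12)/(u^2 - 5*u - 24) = (u + 4)/(u - 8)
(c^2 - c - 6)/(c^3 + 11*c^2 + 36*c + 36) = (c - 3)/(c^2 + 9*c + 18)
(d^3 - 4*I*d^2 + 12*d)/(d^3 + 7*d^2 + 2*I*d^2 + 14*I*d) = (d - 6*I)/(d + 7)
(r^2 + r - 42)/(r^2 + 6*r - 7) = (r - 6)/(r - 1)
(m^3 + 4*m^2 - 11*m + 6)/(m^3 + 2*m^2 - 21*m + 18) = (m - 1)/(m - 3)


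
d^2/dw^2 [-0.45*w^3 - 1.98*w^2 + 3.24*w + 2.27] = -2.7*w - 3.96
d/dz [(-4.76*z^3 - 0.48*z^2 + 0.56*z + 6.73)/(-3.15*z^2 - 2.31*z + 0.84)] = (14.994*z^4 + 21.9912*z^3 - 9.1224*z^2 + 41.5926*z + 16.0167)/(9.9225*z^4 + 14.553*z^3 + 0.0441000000000003*z^2 - 3.8808*z + 0.7056)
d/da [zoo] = 0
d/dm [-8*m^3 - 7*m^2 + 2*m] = -24*m^2 - 14*m + 2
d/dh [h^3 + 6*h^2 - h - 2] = 3*h^2 + 12*h - 1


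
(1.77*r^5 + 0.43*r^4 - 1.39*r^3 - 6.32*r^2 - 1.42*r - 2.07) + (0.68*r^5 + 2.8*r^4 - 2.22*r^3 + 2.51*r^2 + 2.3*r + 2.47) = 2.45*r^5 + 3.23*r^4 - 3.61*r^3 - 3.81*r^2 + 0.88*r + 0.4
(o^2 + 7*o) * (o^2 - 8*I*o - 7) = o^4 + 7*o^3 - 8*I*o^3 - 7*o^2 - 56*I*o^2 - 49*o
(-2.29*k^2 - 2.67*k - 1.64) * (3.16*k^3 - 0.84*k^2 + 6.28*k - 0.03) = -7.2364*k^5 - 6.5136*k^4 - 17.3208*k^3 - 15.3213*k^2 - 10.2191*k + 0.0492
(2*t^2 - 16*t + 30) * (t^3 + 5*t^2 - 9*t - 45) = 2*t^5 - 6*t^4 - 68*t^3 + 204*t^2 + 450*t - 1350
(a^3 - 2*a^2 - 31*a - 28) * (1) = a^3 - 2*a^2 - 31*a - 28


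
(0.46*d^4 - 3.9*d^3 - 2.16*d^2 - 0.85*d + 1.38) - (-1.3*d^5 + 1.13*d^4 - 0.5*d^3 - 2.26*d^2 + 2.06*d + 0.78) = 1.3*d^5 - 0.67*d^4 - 3.4*d^3 + 0.0999999999999996*d^2 - 2.91*d + 0.6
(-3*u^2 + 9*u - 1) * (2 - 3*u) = 9*u^3 - 33*u^2 + 21*u - 2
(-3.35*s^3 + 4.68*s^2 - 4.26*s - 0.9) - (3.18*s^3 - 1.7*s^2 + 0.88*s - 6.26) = -6.53*s^3 + 6.38*s^2 - 5.14*s + 5.36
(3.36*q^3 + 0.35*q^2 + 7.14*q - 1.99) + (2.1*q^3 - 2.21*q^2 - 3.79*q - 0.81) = 5.46*q^3 - 1.86*q^2 + 3.35*q - 2.8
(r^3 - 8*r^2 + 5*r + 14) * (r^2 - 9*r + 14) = r^5 - 17*r^4 + 91*r^3 - 143*r^2 - 56*r + 196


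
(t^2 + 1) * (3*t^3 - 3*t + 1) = 3*t^5 + t^2 - 3*t + 1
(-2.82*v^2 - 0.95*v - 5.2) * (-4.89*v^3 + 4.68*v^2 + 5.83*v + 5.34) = 13.7898*v^5 - 8.5521*v^4 + 4.5414*v^3 - 44.9333*v^2 - 35.389*v - 27.768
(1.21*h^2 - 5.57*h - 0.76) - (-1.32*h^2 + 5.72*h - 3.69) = 2.53*h^2 - 11.29*h + 2.93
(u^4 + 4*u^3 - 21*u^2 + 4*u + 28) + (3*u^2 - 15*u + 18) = u^4 + 4*u^3 - 18*u^2 - 11*u + 46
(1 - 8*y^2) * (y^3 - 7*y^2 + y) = -8*y^5 + 56*y^4 - 7*y^3 - 7*y^2 + y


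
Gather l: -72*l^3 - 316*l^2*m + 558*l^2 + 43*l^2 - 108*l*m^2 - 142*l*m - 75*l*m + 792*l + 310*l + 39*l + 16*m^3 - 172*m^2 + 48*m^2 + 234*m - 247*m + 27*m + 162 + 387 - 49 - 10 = -72*l^3 + l^2*(601 - 316*m) + l*(-108*m^2 - 217*m + 1141) + 16*m^3 - 124*m^2 + 14*m + 490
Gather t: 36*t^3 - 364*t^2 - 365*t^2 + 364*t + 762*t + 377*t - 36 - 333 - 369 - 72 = 36*t^3 - 729*t^2 + 1503*t - 810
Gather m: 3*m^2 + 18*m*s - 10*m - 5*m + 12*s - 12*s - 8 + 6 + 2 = 3*m^2 + m*(18*s - 15)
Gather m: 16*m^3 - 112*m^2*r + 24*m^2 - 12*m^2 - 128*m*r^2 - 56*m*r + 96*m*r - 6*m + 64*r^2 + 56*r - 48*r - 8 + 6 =16*m^3 + m^2*(12 - 112*r) + m*(-128*r^2 + 40*r - 6) + 64*r^2 + 8*r - 2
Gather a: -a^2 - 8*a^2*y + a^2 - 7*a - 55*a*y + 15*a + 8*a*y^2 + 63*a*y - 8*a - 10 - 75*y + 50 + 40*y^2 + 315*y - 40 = -8*a^2*y + a*(8*y^2 + 8*y) + 40*y^2 + 240*y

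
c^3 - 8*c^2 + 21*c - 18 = (c - 3)^2*(c - 2)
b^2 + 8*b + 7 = (b + 1)*(b + 7)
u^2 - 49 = (u - 7)*(u + 7)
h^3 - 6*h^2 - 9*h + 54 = (h - 6)*(h - 3)*(h + 3)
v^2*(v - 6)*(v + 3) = v^4 - 3*v^3 - 18*v^2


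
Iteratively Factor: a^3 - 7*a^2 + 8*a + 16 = (a - 4)*(a^2 - 3*a - 4) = (a - 4)*(a + 1)*(a - 4)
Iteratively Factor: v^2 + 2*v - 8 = (v - 2)*(v + 4)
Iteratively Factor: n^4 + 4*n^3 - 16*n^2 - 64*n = (n + 4)*(n^3 - 16*n) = n*(n + 4)*(n^2 - 16) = n*(n + 4)^2*(n - 4)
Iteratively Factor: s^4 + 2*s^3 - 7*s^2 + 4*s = (s - 1)*(s^3 + 3*s^2 - 4*s) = (s - 1)*(s + 4)*(s^2 - s) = (s - 1)^2*(s + 4)*(s)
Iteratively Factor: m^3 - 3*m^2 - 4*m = (m + 1)*(m^2 - 4*m) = m*(m + 1)*(m - 4)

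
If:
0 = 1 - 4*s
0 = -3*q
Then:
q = 0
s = 1/4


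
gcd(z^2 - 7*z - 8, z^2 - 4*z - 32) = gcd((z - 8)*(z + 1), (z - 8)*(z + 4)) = z - 8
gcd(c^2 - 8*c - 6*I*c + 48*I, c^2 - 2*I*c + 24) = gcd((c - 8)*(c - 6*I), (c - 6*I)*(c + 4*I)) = c - 6*I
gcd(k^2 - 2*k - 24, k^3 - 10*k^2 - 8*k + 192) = k^2 - 2*k - 24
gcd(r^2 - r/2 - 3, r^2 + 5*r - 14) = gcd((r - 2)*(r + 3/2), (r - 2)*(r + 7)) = r - 2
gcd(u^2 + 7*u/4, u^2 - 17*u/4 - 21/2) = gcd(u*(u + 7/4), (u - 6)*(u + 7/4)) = u + 7/4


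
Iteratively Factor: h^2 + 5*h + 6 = (h + 2)*(h + 3)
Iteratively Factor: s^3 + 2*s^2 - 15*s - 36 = (s - 4)*(s^2 + 6*s + 9) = (s - 4)*(s + 3)*(s + 3)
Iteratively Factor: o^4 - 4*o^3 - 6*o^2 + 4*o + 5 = (o + 1)*(o^3 - 5*o^2 - o + 5) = (o - 1)*(o + 1)*(o^2 - 4*o - 5) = (o - 1)*(o + 1)^2*(o - 5)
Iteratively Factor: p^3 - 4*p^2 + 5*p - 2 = (p - 1)*(p^2 - 3*p + 2) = (p - 2)*(p - 1)*(p - 1)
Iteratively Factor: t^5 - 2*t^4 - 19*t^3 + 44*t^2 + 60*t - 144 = (t + 2)*(t^4 - 4*t^3 - 11*t^2 + 66*t - 72) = (t - 3)*(t + 2)*(t^3 - t^2 - 14*t + 24) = (t - 3)*(t - 2)*(t + 2)*(t^2 + t - 12) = (t - 3)*(t - 2)*(t + 2)*(t + 4)*(t - 3)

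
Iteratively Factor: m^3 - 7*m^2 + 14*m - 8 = (m - 4)*(m^2 - 3*m + 2) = (m - 4)*(m - 2)*(m - 1)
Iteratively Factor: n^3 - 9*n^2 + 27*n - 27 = (n - 3)*(n^2 - 6*n + 9) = (n - 3)^2*(n - 3)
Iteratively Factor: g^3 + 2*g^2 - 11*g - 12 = (g + 1)*(g^2 + g - 12) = (g - 3)*(g + 1)*(g + 4)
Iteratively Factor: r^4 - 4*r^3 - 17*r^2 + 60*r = (r)*(r^3 - 4*r^2 - 17*r + 60) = r*(r + 4)*(r^2 - 8*r + 15) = r*(r - 5)*(r + 4)*(r - 3)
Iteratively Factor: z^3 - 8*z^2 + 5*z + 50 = (z - 5)*(z^2 - 3*z - 10) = (z - 5)^2*(z + 2)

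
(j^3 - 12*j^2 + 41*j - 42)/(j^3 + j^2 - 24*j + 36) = (j - 7)/(j + 6)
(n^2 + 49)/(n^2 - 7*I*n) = (n + 7*I)/n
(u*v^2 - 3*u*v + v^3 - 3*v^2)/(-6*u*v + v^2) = (-u*v + 3*u - v^2 + 3*v)/(6*u - v)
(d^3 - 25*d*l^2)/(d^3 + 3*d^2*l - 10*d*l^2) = (d - 5*l)/(d - 2*l)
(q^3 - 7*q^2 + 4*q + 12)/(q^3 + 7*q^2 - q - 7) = (q^2 - 8*q + 12)/(q^2 + 6*q - 7)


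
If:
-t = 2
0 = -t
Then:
No Solution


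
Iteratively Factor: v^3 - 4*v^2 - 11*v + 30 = (v + 3)*(v^2 - 7*v + 10) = (v - 2)*(v + 3)*(v - 5)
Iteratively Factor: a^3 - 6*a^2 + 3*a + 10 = (a - 5)*(a^2 - a - 2) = (a - 5)*(a - 2)*(a + 1)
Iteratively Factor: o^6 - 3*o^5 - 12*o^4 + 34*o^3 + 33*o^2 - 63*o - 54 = (o + 3)*(o^5 - 6*o^4 + 6*o^3 + 16*o^2 - 15*o - 18) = (o - 3)*(o + 3)*(o^4 - 3*o^3 - 3*o^2 + 7*o + 6) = (o - 3)*(o + 1)*(o + 3)*(o^3 - 4*o^2 + o + 6) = (o - 3)*(o + 1)^2*(o + 3)*(o^2 - 5*o + 6) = (o - 3)*(o - 2)*(o + 1)^2*(o + 3)*(o - 3)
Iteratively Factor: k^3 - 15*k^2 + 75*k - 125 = (k - 5)*(k^2 - 10*k + 25) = (k - 5)^2*(k - 5)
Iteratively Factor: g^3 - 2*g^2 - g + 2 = (g - 2)*(g^2 - 1) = (g - 2)*(g + 1)*(g - 1)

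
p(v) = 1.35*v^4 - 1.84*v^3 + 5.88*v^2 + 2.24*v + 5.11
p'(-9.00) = -4487.32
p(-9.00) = 10659.94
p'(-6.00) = -1433.44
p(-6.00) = 2350.39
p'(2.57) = 87.67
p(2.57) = 77.36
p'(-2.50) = -146.04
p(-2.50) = 117.74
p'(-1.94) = -80.78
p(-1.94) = 55.45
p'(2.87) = 118.18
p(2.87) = 108.07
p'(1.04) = 14.57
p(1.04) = 13.31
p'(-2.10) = -96.81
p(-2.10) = 69.63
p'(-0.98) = -19.67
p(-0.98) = 11.54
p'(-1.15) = -26.80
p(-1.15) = 15.47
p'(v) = 5.4*v^3 - 5.52*v^2 + 11.76*v + 2.24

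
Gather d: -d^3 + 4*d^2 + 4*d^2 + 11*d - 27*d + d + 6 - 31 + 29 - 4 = -d^3 + 8*d^2 - 15*d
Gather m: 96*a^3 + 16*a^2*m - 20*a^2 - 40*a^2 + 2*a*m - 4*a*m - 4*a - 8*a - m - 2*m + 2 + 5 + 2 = 96*a^3 - 60*a^2 - 12*a + m*(16*a^2 - 2*a - 3) + 9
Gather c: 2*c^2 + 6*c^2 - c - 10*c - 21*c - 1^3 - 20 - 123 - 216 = 8*c^2 - 32*c - 360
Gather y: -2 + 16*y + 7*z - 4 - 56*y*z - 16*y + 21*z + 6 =-56*y*z + 28*z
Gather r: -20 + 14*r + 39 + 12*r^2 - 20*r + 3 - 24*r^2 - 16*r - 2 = -12*r^2 - 22*r + 20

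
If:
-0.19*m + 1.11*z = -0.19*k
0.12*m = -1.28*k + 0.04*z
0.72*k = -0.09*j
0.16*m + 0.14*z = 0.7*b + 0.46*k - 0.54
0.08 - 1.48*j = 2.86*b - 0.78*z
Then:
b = 0.39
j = -0.82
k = 0.10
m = -1.17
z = -0.22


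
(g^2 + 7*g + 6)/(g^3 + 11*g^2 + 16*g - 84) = (g + 1)/(g^2 + 5*g - 14)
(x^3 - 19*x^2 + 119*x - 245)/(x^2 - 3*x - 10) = (x^2 - 14*x + 49)/(x + 2)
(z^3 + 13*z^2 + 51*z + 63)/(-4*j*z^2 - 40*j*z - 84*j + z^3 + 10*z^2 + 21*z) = (z + 3)/(-4*j + z)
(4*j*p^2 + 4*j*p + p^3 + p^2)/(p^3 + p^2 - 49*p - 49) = p*(4*j + p)/(p^2 - 49)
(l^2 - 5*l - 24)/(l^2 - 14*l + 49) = (l^2 - 5*l - 24)/(l^2 - 14*l + 49)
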